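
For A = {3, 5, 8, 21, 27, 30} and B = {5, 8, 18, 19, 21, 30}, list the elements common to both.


A ∩ B = elements in both A and B
A = {3, 5, 8, 21, 27, 30}
B = {5, 8, 18, 19, 21, 30}
A ∩ B = {5, 8, 21, 30}

A ∩ B = {5, 8, 21, 30}


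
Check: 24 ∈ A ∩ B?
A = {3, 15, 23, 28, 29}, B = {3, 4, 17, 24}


A = {3, 15, 23, 28, 29}, B = {3, 4, 17, 24}
A ∩ B = elements in both A and B
A ∩ B = {3}
Checking if 24 ∈ A ∩ B
24 is not in A ∩ B → False

24 ∉ A ∩ B


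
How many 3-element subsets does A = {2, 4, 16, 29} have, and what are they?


|A| = 4, so A has C(4,3) = 4 subsets of size 3.
Enumerate by choosing 3 elements from A at a time:
{2, 4, 16}, {2, 4, 29}, {2, 16, 29}, {4, 16, 29}

3-element subsets (4 total): {2, 4, 16}, {2, 4, 29}, {2, 16, 29}, {4, 16, 29}


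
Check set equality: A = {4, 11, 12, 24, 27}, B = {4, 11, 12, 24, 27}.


Two sets are equal iff they have exactly the same elements.
A = {4, 11, 12, 24, 27}
B = {4, 11, 12, 24, 27}
Same elements → A = B

Yes, A = B


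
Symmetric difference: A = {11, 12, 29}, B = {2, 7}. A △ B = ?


A △ B = (A \ B) ∪ (B \ A) = elements in exactly one of A or B
A \ B = {11, 12, 29}
B \ A = {2, 7}
A △ B = {2, 7, 11, 12, 29}

A △ B = {2, 7, 11, 12, 29}


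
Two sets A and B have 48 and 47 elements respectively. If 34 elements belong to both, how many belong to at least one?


|A ∪ B| = |A| + |B| - |A ∩ B|
= 48 + 47 - 34
= 61

|A ∪ B| = 61


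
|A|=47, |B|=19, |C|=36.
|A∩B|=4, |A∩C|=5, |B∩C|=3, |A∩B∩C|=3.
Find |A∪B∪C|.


|A∪B∪C| = |A|+|B|+|C| - |A∩B|-|A∩C|-|B∩C| + |A∩B∩C|
= 47+19+36 - 4-5-3 + 3
= 102 - 12 + 3
= 93

|A ∪ B ∪ C| = 93


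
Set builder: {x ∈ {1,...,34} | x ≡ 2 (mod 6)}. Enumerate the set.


Checking each candidate:
Condition: x in {1,...,34} with x ≡ 2 (mod 6)
Result = {2, 8, 14, 20, 26, 32}

{2, 8, 14, 20, 26, 32}


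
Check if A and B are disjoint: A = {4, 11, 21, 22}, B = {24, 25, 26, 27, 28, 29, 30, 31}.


Disjoint means A ∩ B = ∅.
A ∩ B = ∅
A ∩ B = ∅, so A and B are disjoint.

Yes, A and B are disjoint


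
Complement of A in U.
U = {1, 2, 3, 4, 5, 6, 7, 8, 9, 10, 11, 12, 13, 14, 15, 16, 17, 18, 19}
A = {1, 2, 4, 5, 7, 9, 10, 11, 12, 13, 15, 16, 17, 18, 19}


Aᶜ = U \ A = elements in U but not in A
U = {1, 2, 3, 4, 5, 6, 7, 8, 9, 10, 11, 12, 13, 14, 15, 16, 17, 18, 19}
A = {1, 2, 4, 5, 7, 9, 10, 11, 12, 13, 15, 16, 17, 18, 19}
Aᶜ = {3, 6, 8, 14}

Aᶜ = {3, 6, 8, 14}


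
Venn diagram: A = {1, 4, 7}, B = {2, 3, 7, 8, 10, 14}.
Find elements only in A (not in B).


A = {1, 4, 7}
B = {2, 3, 7, 8, 10, 14}
Region: only in A (not in B)
Elements: {1, 4}

Elements only in A (not in B): {1, 4}


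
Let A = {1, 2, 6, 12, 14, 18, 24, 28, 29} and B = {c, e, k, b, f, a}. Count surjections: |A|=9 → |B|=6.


n = |A| = 9, k = |B| = 6. Surjections via inclusion-exclusion:
S(n,k) = Σ(-1)^i × C(k,i) × (k-i)^n, i=0 to k
i=0: (-1)^0×C(6,0)×6^9 = 10077696
i=1: (-1)^1×C(6,1)×5^9 = -11718750
i=2: (-1)^2×C(6,2)×4^9 = 3932160
i=3: (-1)^3×C(6,3)×3^9 = -393660
i=4: (-1)^4×C(6,4)×2^9 = 7680
i=5: (-1)^5×C(6,5)×1^9 = -6
i=6: (-1)^6×C(6,6)×0^9 = 0
Total = 1905120

Number of surjections = 1905120


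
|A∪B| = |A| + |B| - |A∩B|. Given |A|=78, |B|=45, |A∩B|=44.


|A ∪ B| = |A| + |B| - |A ∩ B|
= 78 + 45 - 44
= 79

|A ∪ B| = 79


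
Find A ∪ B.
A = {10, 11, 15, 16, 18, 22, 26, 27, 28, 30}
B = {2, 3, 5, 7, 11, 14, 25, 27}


A ∪ B = all elements in A or B (or both)
A = {10, 11, 15, 16, 18, 22, 26, 27, 28, 30}
B = {2, 3, 5, 7, 11, 14, 25, 27}
A ∪ B = {2, 3, 5, 7, 10, 11, 14, 15, 16, 18, 22, 25, 26, 27, 28, 30}

A ∪ B = {2, 3, 5, 7, 10, 11, 14, 15, 16, 18, 22, 25, 26, 27, 28, 30}


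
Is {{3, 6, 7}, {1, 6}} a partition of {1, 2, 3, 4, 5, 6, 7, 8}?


A partition requires: (1) non-empty parts, (2) pairwise disjoint, (3) union = U
Parts: {3, 6, 7}, {1, 6}
Union of parts: {1, 3, 6, 7}
U = {1, 2, 3, 4, 5, 6, 7, 8}
All non-empty? True
Pairwise disjoint? False
Covers U? False

No, not a valid partition


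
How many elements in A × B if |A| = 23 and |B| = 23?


|A × B| = |A| × |B|
= 23 × 23
= 529

|A × B| = 529


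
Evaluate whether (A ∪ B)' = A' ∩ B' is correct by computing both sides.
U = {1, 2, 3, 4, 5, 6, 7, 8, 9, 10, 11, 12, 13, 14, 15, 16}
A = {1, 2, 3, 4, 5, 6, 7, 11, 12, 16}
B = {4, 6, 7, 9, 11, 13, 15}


LHS: A ∪ B = {1, 2, 3, 4, 5, 6, 7, 9, 11, 12, 13, 15, 16}
(A ∪ B)' = U \ (A ∪ B) = {8, 10, 14}
A' = {8, 9, 10, 13, 14, 15}, B' = {1, 2, 3, 5, 8, 10, 12, 14, 16}
Claimed RHS: A' ∩ B' = {8, 10, 14}
Identity is VALID: LHS = RHS = {8, 10, 14} ✓

Identity is valid. (A ∪ B)' = A' ∩ B' = {8, 10, 14}


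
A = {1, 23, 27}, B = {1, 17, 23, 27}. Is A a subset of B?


A ⊆ B means every element of A is in B.
All elements of A are in B.
So A ⊆ B.

Yes, A ⊆ B


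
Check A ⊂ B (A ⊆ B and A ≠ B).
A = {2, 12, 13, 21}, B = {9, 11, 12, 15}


A ⊂ B requires: A ⊆ B AND A ≠ B.
A ⊆ B? No
A ⊄ B, so A is not a proper subset.

No, A is not a proper subset of B


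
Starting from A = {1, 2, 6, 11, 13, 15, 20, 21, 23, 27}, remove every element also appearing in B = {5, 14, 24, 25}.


A \ B = elements in A but not in B
A = {1, 2, 6, 11, 13, 15, 20, 21, 23, 27}
B = {5, 14, 24, 25}
Remove from A any elements in B
A \ B = {1, 2, 6, 11, 13, 15, 20, 21, 23, 27}

A \ B = {1, 2, 6, 11, 13, 15, 20, 21, 23, 27}


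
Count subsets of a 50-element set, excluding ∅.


Total subsets = 2^n = 2^50 = 1125899906842624
Non-empty subsets exclude the empty set: 2^n - 1
= 1125899906842624 - 1
= 1125899906842623

Number of non-empty subsets = 1125899906842623


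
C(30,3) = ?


C(n,k) = n! / (k!(n-k)!)
C(30,3) = 30! / (3!27!)
= 4060

C(30,3) = 4060


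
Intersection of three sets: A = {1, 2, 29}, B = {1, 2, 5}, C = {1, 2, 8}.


A ∩ B = {1, 2}
(A ∩ B) ∩ C = {1, 2}

A ∩ B ∩ C = {1, 2}


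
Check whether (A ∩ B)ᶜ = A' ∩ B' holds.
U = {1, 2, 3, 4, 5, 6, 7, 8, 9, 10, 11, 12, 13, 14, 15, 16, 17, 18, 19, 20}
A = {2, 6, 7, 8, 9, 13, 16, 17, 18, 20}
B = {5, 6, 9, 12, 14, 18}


LHS: A ∩ B = {6, 9, 18}
(A ∩ B)' = U \ (A ∩ B) = {1, 2, 3, 4, 5, 7, 8, 10, 11, 12, 13, 14, 15, 16, 17, 19, 20}
A' = {1, 3, 4, 5, 10, 11, 12, 14, 15, 19}, B' = {1, 2, 3, 4, 7, 8, 10, 11, 13, 15, 16, 17, 19, 20}
Claimed RHS: A' ∩ B' = {1, 3, 4, 10, 11, 15, 19}
Identity is INVALID: LHS = {1, 2, 3, 4, 5, 7, 8, 10, 11, 12, 13, 14, 15, 16, 17, 19, 20} but the RHS claimed here equals {1, 3, 4, 10, 11, 15, 19}. The correct form is (A ∩ B)' = A' ∪ B'.

Identity is invalid: (A ∩ B)' = {1, 2, 3, 4, 5, 7, 8, 10, 11, 12, 13, 14, 15, 16, 17, 19, 20} but A' ∩ B' = {1, 3, 4, 10, 11, 15, 19}. The correct De Morgan law is (A ∩ B)' = A' ∪ B'.


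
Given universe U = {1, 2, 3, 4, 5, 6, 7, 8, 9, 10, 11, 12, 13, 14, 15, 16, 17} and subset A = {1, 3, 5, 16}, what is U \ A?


Aᶜ = U \ A = elements in U but not in A
U = {1, 2, 3, 4, 5, 6, 7, 8, 9, 10, 11, 12, 13, 14, 15, 16, 17}
A = {1, 3, 5, 16}
Aᶜ = {2, 4, 6, 7, 8, 9, 10, 11, 12, 13, 14, 15, 17}

Aᶜ = {2, 4, 6, 7, 8, 9, 10, 11, 12, 13, 14, 15, 17}


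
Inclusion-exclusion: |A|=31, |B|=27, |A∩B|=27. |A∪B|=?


|A ∪ B| = |A| + |B| - |A ∩ B|
= 31 + 27 - 27
= 31

|A ∪ B| = 31


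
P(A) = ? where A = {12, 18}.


|A| = 2, so |P(A)| = 2^2 = 4
Enumerate subsets by cardinality (0 to 2):
∅, {12}, {18}, {12, 18}

P(A) has 4 subsets: ∅, {12}, {18}, {12, 18}


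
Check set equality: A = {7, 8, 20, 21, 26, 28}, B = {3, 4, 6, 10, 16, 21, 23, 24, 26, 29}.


Two sets are equal iff they have exactly the same elements.
A = {7, 8, 20, 21, 26, 28}
B = {3, 4, 6, 10, 16, 21, 23, 24, 26, 29}
Differences: {3, 4, 6, 7, 8, 10, 16, 20, 23, 24, 28, 29}
A ≠ B

No, A ≠ B


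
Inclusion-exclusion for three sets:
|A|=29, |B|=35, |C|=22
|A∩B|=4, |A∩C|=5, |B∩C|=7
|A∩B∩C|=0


|A∪B∪C| = |A|+|B|+|C| - |A∩B|-|A∩C|-|B∩C| + |A∩B∩C|
= 29+35+22 - 4-5-7 + 0
= 86 - 16 + 0
= 70

|A ∪ B ∪ C| = 70


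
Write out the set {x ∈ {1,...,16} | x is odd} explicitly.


Checking each candidate:
Condition: odd numbers in {1,...,16}
Result = {1, 3, 5, 7, 9, 11, 13, 15}

{1, 3, 5, 7, 9, 11, 13, 15}


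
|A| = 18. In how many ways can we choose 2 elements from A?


C(n,k) = n! / (k!(n-k)!)
C(18,2) = 18! / (2!16!)
= 153

C(18,2) = 153


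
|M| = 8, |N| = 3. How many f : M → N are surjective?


n = |M| = 8, k = |N| = 3. Surjections via inclusion-exclusion:
S(n,k) = Σ(-1)^i × C(k,i) × (k-i)^n, i=0 to k
i=0: (-1)^0×C(3,0)×3^8 = 6561
i=1: (-1)^1×C(3,1)×2^8 = -768
i=2: (-1)^2×C(3,2)×1^8 = 3
i=3: (-1)^3×C(3,3)×0^8 = 0
Total = 5796

Number of surjections = 5796


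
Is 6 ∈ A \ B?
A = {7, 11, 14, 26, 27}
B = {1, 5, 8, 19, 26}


A = {7, 11, 14, 26, 27}, B = {1, 5, 8, 19, 26}
A \ B = elements in A but not in B
A \ B = {7, 11, 14, 27}
Checking if 6 ∈ A \ B
6 is not in A \ B → False

6 ∉ A \ B


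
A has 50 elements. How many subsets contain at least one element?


Total subsets = 2^n = 2^50 = 1125899906842624
Non-empty subsets exclude the empty set: 2^n - 1
= 1125899906842624 - 1
= 1125899906842623

Number of non-empty subsets = 1125899906842623


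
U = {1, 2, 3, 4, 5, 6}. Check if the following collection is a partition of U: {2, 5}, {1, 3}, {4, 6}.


A partition requires: (1) non-empty parts, (2) pairwise disjoint, (3) union = U
Parts: {2, 5}, {1, 3}, {4, 6}
Union of parts: {1, 2, 3, 4, 5, 6}
U = {1, 2, 3, 4, 5, 6}
All non-empty? True
Pairwise disjoint? True
Covers U? True

Yes, valid partition


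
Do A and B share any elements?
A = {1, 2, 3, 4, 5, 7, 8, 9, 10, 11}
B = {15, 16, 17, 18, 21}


Disjoint means A ∩ B = ∅.
A ∩ B = ∅
A ∩ B = ∅, so A and B are disjoint.

No — A and B share no elements (A ∩ B = ∅), so they are disjoint


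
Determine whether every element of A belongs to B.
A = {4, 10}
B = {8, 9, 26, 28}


A ⊆ B means every element of A is in B.
Elements in A not in B: {4, 10}
So A ⊄ B.

No, A ⊄ B


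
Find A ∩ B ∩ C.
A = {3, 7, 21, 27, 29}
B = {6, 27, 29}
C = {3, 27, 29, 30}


A ∩ B = {27, 29}
(A ∩ B) ∩ C = {27, 29}

A ∩ B ∩ C = {27, 29}


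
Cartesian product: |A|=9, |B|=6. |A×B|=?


|A × B| = |A| × |B|
= 9 × 6
= 54

|A × B| = 54


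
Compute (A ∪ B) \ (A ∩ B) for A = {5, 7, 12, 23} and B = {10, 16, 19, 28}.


A △ B = (A \ B) ∪ (B \ A) = elements in exactly one of A or B
A \ B = {5, 7, 12, 23}
B \ A = {10, 16, 19, 28}
A △ B = {5, 7, 10, 12, 16, 19, 23, 28}

A △ B = {5, 7, 10, 12, 16, 19, 23, 28}


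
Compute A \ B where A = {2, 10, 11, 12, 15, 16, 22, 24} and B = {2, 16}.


A \ B = elements in A but not in B
A = {2, 10, 11, 12, 15, 16, 22, 24}
B = {2, 16}
Remove from A any elements in B
A \ B = {10, 11, 12, 15, 22, 24}

A \ B = {10, 11, 12, 15, 22, 24}


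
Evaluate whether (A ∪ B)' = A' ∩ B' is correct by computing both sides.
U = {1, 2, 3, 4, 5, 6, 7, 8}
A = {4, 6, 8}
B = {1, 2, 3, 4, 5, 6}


LHS: A ∪ B = {1, 2, 3, 4, 5, 6, 8}
(A ∪ B)' = U \ (A ∪ B) = {7}
A' = {1, 2, 3, 5, 7}, B' = {7, 8}
Claimed RHS: A' ∩ B' = {7}
Identity is VALID: LHS = RHS = {7} ✓

Identity is valid. (A ∪ B)' = A' ∩ B' = {7}


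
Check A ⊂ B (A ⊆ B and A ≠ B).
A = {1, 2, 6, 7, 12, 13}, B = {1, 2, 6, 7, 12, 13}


A ⊂ B requires: A ⊆ B AND A ≠ B.
A ⊆ B? Yes
A = B? Yes
A = B, so A is not a PROPER subset.

No, A is not a proper subset of B


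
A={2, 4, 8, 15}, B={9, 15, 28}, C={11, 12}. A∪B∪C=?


A ∪ B = {2, 4, 8, 9, 15, 28}
(A ∪ B) ∪ C = {2, 4, 8, 9, 11, 12, 15, 28}

A ∪ B ∪ C = {2, 4, 8, 9, 11, 12, 15, 28}


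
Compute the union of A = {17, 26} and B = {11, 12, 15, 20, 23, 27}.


A ∪ B = all elements in A or B (or both)
A = {17, 26}
B = {11, 12, 15, 20, 23, 27}
A ∪ B = {11, 12, 15, 17, 20, 23, 26, 27}

A ∪ B = {11, 12, 15, 17, 20, 23, 26, 27}


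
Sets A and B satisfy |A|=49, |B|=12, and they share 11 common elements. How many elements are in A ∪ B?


|A ∪ B| = |A| + |B| - |A ∩ B|
= 49 + 12 - 11
= 50

|A ∪ B| = 50


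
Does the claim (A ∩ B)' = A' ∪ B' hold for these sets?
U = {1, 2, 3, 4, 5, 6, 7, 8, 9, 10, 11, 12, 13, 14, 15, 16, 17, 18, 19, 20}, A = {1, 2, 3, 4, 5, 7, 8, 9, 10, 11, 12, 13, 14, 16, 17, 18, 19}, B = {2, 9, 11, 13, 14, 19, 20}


LHS: A ∩ B = {2, 9, 11, 13, 14, 19}
(A ∩ B)' = U \ (A ∩ B) = {1, 3, 4, 5, 6, 7, 8, 10, 12, 15, 16, 17, 18, 20}
A' = {6, 15, 20}, B' = {1, 3, 4, 5, 6, 7, 8, 10, 12, 15, 16, 17, 18}
Claimed RHS: A' ∪ B' = {1, 3, 4, 5, 6, 7, 8, 10, 12, 15, 16, 17, 18, 20}
Identity is VALID: LHS = RHS = {1, 3, 4, 5, 6, 7, 8, 10, 12, 15, 16, 17, 18, 20} ✓

Identity is valid. (A ∩ B)' = A' ∪ B' = {1, 3, 4, 5, 6, 7, 8, 10, 12, 15, 16, 17, 18, 20}


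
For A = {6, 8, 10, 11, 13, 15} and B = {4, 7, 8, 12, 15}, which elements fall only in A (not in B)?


A = {6, 8, 10, 11, 13, 15}
B = {4, 7, 8, 12, 15}
Region: only in A (not in B)
Elements: {6, 10, 11, 13}

Elements only in A (not in B): {6, 10, 11, 13}


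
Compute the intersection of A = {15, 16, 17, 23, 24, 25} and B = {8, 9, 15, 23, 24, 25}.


A ∩ B = elements in both A and B
A = {15, 16, 17, 23, 24, 25}
B = {8, 9, 15, 23, 24, 25}
A ∩ B = {15, 23, 24, 25}

A ∩ B = {15, 23, 24, 25}


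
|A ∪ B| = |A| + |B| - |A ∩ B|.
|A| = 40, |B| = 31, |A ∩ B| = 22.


|A ∪ B| = |A| + |B| - |A ∩ B|
= 40 + 31 - 22
= 49

|A ∪ B| = 49


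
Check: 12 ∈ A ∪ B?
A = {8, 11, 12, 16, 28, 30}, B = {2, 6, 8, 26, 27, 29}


A = {8, 11, 12, 16, 28, 30}, B = {2, 6, 8, 26, 27, 29}
A ∪ B = all elements in A or B
A ∪ B = {2, 6, 8, 11, 12, 16, 26, 27, 28, 29, 30}
Checking if 12 ∈ A ∪ B
12 is in A ∪ B → True

12 ∈ A ∪ B


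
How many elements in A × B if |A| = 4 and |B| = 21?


|A × B| = |A| × |B|
= 4 × 21
= 84

|A × B| = 84


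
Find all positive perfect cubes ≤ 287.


Checking each candidate:
Condition: positive perfect cubes ≤ 287
Result = {1, 8, 27, 64, 125, 216}

{1, 8, 27, 64, 125, 216}


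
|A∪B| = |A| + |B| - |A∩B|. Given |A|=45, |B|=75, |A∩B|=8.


|A ∪ B| = |A| + |B| - |A ∩ B|
= 45 + 75 - 8
= 112

|A ∪ B| = 112


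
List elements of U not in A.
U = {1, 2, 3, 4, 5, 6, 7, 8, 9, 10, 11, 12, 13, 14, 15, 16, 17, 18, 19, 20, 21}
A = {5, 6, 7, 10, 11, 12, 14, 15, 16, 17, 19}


Aᶜ = U \ A = elements in U but not in A
U = {1, 2, 3, 4, 5, 6, 7, 8, 9, 10, 11, 12, 13, 14, 15, 16, 17, 18, 19, 20, 21}
A = {5, 6, 7, 10, 11, 12, 14, 15, 16, 17, 19}
Aᶜ = {1, 2, 3, 4, 8, 9, 13, 18, 20, 21}

Aᶜ = {1, 2, 3, 4, 8, 9, 13, 18, 20, 21}


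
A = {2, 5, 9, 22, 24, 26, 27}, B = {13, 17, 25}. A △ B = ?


A △ B = (A \ B) ∪ (B \ A) = elements in exactly one of A or B
A \ B = {2, 5, 9, 22, 24, 26, 27}
B \ A = {13, 17, 25}
A △ B = {2, 5, 9, 13, 17, 22, 24, 25, 26, 27}

A △ B = {2, 5, 9, 13, 17, 22, 24, 25, 26, 27}


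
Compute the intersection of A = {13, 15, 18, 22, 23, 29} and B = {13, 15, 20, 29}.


A ∩ B = elements in both A and B
A = {13, 15, 18, 22, 23, 29}
B = {13, 15, 20, 29}
A ∩ B = {13, 15, 29}

A ∩ B = {13, 15, 29}


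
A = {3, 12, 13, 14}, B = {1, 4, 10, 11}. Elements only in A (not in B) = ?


A = {3, 12, 13, 14}
B = {1, 4, 10, 11}
Region: only in A (not in B)
Elements: {3, 12, 13, 14}

Elements only in A (not in B): {3, 12, 13, 14}


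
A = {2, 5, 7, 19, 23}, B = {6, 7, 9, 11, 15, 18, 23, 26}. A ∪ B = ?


A ∪ B = all elements in A or B (or both)
A = {2, 5, 7, 19, 23}
B = {6, 7, 9, 11, 15, 18, 23, 26}
A ∪ B = {2, 5, 6, 7, 9, 11, 15, 18, 19, 23, 26}

A ∪ B = {2, 5, 6, 7, 9, 11, 15, 18, 19, 23, 26}


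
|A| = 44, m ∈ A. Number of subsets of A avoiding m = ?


Subsets of A avoiding m are subsets of A \ {m}, which has 43 elements.
Count = 2^(n-1) = 2^43
= 8796093022208

Number of subsets avoiding m = 8796093022208


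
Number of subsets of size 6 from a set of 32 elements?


C(n,k) = n! / (k!(n-k)!)
C(32,6) = 32! / (6!26!)
= 906192

C(32,6) = 906192


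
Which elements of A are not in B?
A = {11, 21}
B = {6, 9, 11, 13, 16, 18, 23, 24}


A \ B = elements in A but not in B
A = {11, 21}
B = {6, 9, 11, 13, 16, 18, 23, 24}
Remove from A any elements in B
A \ B = {21}

A \ B = {21}


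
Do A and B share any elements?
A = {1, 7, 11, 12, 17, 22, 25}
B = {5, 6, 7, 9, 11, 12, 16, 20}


Disjoint means A ∩ B = ∅.
A ∩ B = {7, 11, 12}
A ∩ B ≠ ∅, so A and B are NOT disjoint.

Yes — A and B share the element(s) of A ∩ B = {7, 11, 12}, so they are not disjoint


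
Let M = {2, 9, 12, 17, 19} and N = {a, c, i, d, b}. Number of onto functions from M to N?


n = |M| = 5, k = |N| = 5. Surjections via inclusion-exclusion:
S(n,k) = Σ(-1)^i × C(k,i) × (k-i)^n, i=0 to k
i=0: (-1)^0×C(5,0)×5^5 = 3125
i=1: (-1)^1×C(5,1)×4^5 = -5120
i=2: (-1)^2×C(5,2)×3^5 = 2430
i=3: (-1)^3×C(5,3)×2^5 = -320
i=4: (-1)^4×C(5,4)×1^5 = 5
i=5: (-1)^5×C(5,5)×0^5 = 0
Total = 120

Number of surjections = 120


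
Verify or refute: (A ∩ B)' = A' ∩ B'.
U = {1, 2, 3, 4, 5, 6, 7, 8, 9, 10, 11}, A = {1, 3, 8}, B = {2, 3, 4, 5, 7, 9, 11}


LHS: A ∩ B = {3}
(A ∩ B)' = U \ (A ∩ B) = {1, 2, 4, 5, 6, 7, 8, 9, 10, 11}
A' = {2, 4, 5, 6, 7, 9, 10, 11}, B' = {1, 6, 8, 10}
Claimed RHS: A' ∩ B' = {6, 10}
Identity is INVALID: LHS = {1, 2, 4, 5, 6, 7, 8, 9, 10, 11} but the RHS claimed here equals {6, 10}. The correct form is (A ∩ B)' = A' ∪ B'.

Identity is invalid: (A ∩ B)' = {1, 2, 4, 5, 6, 7, 8, 9, 10, 11} but A' ∩ B' = {6, 10}. The correct De Morgan law is (A ∩ B)' = A' ∪ B'.


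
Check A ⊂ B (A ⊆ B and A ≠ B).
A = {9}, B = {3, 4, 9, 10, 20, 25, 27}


A ⊂ B requires: A ⊆ B AND A ≠ B.
A ⊆ B? Yes
A = B? No
A ⊂ B: Yes (A is a proper subset of B)

Yes, A ⊂ B


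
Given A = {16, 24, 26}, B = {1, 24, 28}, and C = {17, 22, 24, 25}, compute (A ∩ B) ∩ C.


A ∩ B = {24}
(A ∩ B) ∩ C = {24}

A ∩ B ∩ C = {24}


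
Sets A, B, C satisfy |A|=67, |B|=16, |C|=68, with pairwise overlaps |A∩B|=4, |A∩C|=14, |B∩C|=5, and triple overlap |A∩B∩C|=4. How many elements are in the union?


|A∪B∪C| = |A|+|B|+|C| - |A∩B|-|A∩C|-|B∩C| + |A∩B∩C|
= 67+16+68 - 4-14-5 + 4
= 151 - 23 + 4
= 132

|A ∪ B ∪ C| = 132


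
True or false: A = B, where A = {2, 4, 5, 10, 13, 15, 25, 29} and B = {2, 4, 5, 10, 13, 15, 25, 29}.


Two sets are equal iff they have exactly the same elements.
A = {2, 4, 5, 10, 13, 15, 25, 29}
B = {2, 4, 5, 10, 13, 15, 25, 29}
Same elements → A = B

Yes, A = B


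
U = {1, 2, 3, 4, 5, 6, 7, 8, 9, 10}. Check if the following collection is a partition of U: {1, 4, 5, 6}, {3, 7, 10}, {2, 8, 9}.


A partition requires: (1) non-empty parts, (2) pairwise disjoint, (3) union = U
Parts: {1, 4, 5, 6}, {3, 7, 10}, {2, 8, 9}
Union of parts: {1, 2, 3, 4, 5, 6, 7, 8, 9, 10}
U = {1, 2, 3, 4, 5, 6, 7, 8, 9, 10}
All non-empty? True
Pairwise disjoint? True
Covers U? True

Yes, valid partition


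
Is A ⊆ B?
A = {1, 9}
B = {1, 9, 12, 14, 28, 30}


A ⊆ B means every element of A is in B.
All elements of A are in B.
So A ⊆ B.

Yes, A ⊆ B


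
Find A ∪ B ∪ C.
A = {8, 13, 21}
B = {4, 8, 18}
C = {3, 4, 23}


A ∪ B = {4, 8, 13, 18, 21}
(A ∪ B) ∪ C = {3, 4, 8, 13, 18, 21, 23}

A ∪ B ∪ C = {3, 4, 8, 13, 18, 21, 23}


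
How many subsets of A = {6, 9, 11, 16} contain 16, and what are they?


A subset of A contains 16 iff the remaining 3 elements form any subset of A \ {16}.
Count: 2^(n-1) = 2^3 = 8
Subsets containing 16: {16}, {6, 16}, {9, 16}, {11, 16}, {6, 9, 16}, {6, 11, 16}, {9, 11, 16}, {6, 9, 11, 16}

Subsets containing 16 (8 total): {16}, {6, 16}, {9, 16}, {11, 16}, {6, 9, 16}, {6, 11, 16}, {9, 11, 16}, {6, 9, 11, 16}


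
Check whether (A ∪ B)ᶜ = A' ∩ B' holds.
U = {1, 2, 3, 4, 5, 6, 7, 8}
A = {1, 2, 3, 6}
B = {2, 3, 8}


LHS: A ∪ B = {1, 2, 3, 6, 8}
(A ∪ B)' = U \ (A ∪ B) = {4, 5, 7}
A' = {4, 5, 7, 8}, B' = {1, 4, 5, 6, 7}
Claimed RHS: A' ∩ B' = {4, 5, 7}
Identity is VALID: LHS = RHS = {4, 5, 7} ✓

Identity is valid. (A ∪ B)' = A' ∩ B' = {4, 5, 7}


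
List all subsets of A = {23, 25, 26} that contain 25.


A subset of A contains 25 iff the remaining 2 elements form any subset of A \ {25}.
Count: 2^(n-1) = 2^2 = 4
Subsets containing 25: {25}, {23, 25}, {25, 26}, {23, 25, 26}

Subsets containing 25 (4 total): {25}, {23, 25}, {25, 26}, {23, 25, 26}


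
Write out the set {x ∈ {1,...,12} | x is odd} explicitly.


Checking each candidate:
Condition: odd numbers in {1,...,12}
Result = {1, 3, 5, 7, 9, 11}

{1, 3, 5, 7, 9, 11}


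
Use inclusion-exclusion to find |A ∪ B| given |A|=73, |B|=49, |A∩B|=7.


|A ∪ B| = |A| + |B| - |A ∩ B|
= 73 + 49 - 7
= 115

|A ∪ B| = 115


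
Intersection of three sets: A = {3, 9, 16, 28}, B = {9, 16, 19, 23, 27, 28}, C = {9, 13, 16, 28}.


A ∩ B = {9, 16, 28}
(A ∩ B) ∩ C = {9, 16, 28}

A ∩ B ∩ C = {9, 16, 28}


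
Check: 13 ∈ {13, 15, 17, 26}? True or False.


A = {13, 15, 17, 26}
Checking if 13 is in A
13 is in A → True

13 ∈ A


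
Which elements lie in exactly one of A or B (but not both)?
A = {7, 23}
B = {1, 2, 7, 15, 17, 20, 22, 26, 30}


A △ B = (A \ B) ∪ (B \ A) = elements in exactly one of A or B
A \ B = {23}
B \ A = {1, 2, 15, 17, 20, 22, 26, 30}
A △ B = {1, 2, 15, 17, 20, 22, 23, 26, 30}

A △ B = {1, 2, 15, 17, 20, 22, 23, 26, 30}


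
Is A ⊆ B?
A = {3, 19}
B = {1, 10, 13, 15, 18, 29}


A ⊆ B means every element of A is in B.
Elements in A not in B: {3, 19}
So A ⊄ B.

No, A ⊄ B


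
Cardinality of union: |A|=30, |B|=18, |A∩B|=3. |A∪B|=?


|A ∪ B| = |A| + |B| - |A ∩ B|
= 30 + 18 - 3
= 45

|A ∪ B| = 45


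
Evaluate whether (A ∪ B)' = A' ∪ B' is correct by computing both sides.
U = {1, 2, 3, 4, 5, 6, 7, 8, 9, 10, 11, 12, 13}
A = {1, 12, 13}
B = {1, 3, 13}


LHS: A ∪ B = {1, 3, 12, 13}
(A ∪ B)' = U \ (A ∪ B) = {2, 4, 5, 6, 7, 8, 9, 10, 11}
A' = {2, 3, 4, 5, 6, 7, 8, 9, 10, 11}, B' = {2, 4, 5, 6, 7, 8, 9, 10, 11, 12}
Claimed RHS: A' ∪ B' = {2, 3, 4, 5, 6, 7, 8, 9, 10, 11, 12}
Identity is INVALID: LHS = {2, 4, 5, 6, 7, 8, 9, 10, 11} but the RHS claimed here equals {2, 3, 4, 5, 6, 7, 8, 9, 10, 11, 12}. The correct form is (A ∪ B)' = A' ∩ B'.

Identity is invalid: (A ∪ B)' = {2, 4, 5, 6, 7, 8, 9, 10, 11} but A' ∪ B' = {2, 3, 4, 5, 6, 7, 8, 9, 10, 11, 12}. The correct De Morgan law is (A ∪ B)' = A' ∩ B'.


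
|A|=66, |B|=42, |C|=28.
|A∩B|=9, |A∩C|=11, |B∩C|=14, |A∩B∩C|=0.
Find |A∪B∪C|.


|A∪B∪C| = |A|+|B|+|C| - |A∩B|-|A∩C|-|B∩C| + |A∩B∩C|
= 66+42+28 - 9-11-14 + 0
= 136 - 34 + 0
= 102

|A ∪ B ∪ C| = 102


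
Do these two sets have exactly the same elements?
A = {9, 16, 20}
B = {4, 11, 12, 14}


Two sets are equal iff they have exactly the same elements.
A = {9, 16, 20}
B = {4, 11, 12, 14}
Differences: {4, 9, 11, 12, 14, 16, 20}
A ≠ B

No, A ≠ B


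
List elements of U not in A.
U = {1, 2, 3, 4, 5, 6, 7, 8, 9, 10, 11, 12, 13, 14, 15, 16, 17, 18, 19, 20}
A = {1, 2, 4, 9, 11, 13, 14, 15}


Aᶜ = U \ A = elements in U but not in A
U = {1, 2, 3, 4, 5, 6, 7, 8, 9, 10, 11, 12, 13, 14, 15, 16, 17, 18, 19, 20}
A = {1, 2, 4, 9, 11, 13, 14, 15}
Aᶜ = {3, 5, 6, 7, 8, 10, 12, 16, 17, 18, 19, 20}

Aᶜ = {3, 5, 6, 7, 8, 10, 12, 16, 17, 18, 19, 20}


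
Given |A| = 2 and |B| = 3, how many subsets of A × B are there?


A relation from A to B is any subset of A × B.
|A × B| = 2 × 3 = 6
# relations = 2^|A × B| = 2^6 = 64

Number of relations = 64


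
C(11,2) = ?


C(n,k) = n! / (k!(n-k)!)
C(11,2) = 11! / (2!9!)
= 55

C(11,2) = 55


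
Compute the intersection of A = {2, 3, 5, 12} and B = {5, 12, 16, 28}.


A ∩ B = elements in both A and B
A = {2, 3, 5, 12}
B = {5, 12, 16, 28}
A ∩ B = {5, 12}

A ∩ B = {5, 12}


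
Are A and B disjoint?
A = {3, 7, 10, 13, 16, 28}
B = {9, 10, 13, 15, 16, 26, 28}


Disjoint means A ∩ B = ∅.
A ∩ B = {10, 13, 16, 28}
A ∩ B ≠ ∅, so A and B are NOT disjoint.

No, A and B are not disjoint (A ∩ B = {10, 13, 16, 28})


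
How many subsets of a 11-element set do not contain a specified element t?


Subsets of A avoiding t are subsets of A \ {t}, which has 10 elements.
Count = 2^(n-1) = 2^10
= 1024

Number of subsets avoiding t = 1024


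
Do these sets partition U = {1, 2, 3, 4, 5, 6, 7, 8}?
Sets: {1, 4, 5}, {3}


A partition requires: (1) non-empty parts, (2) pairwise disjoint, (3) union = U
Parts: {1, 4, 5}, {3}
Union of parts: {1, 3, 4, 5}
U = {1, 2, 3, 4, 5, 6, 7, 8}
All non-empty? True
Pairwise disjoint? True
Covers U? False

No, not a valid partition


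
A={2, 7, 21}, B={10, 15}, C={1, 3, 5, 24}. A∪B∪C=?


A ∪ B = {2, 7, 10, 15, 21}
(A ∪ B) ∪ C = {1, 2, 3, 5, 7, 10, 15, 21, 24}

A ∪ B ∪ C = {1, 2, 3, 5, 7, 10, 15, 21, 24}


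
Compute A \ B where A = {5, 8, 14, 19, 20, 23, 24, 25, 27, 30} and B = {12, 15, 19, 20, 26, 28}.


A \ B = elements in A but not in B
A = {5, 8, 14, 19, 20, 23, 24, 25, 27, 30}
B = {12, 15, 19, 20, 26, 28}
Remove from A any elements in B
A \ B = {5, 8, 14, 23, 24, 25, 27, 30}

A \ B = {5, 8, 14, 23, 24, 25, 27, 30}


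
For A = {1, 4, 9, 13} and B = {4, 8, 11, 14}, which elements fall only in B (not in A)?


A = {1, 4, 9, 13}
B = {4, 8, 11, 14}
Region: only in B (not in A)
Elements: {8, 11, 14}

Elements only in B (not in A): {8, 11, 14}


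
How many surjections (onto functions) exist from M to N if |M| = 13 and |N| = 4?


n = |M| = 13, k = |N| = 4. Surjections via inclusion-exclusion:
S(n,k) = Σ(-1)^i × C(k,i) × (k-i)^n, i=0 to k
i=0: (-1)^0×C(4,0)×4^13 = 67108864
i=1: (-1)^1×C(4,1)×3^13 = -6377292
i=2: (-1)^2×C(4,2)×2^13 = 49152
i=3: (-1)^3×C(4,3)×1^13 = -4
i=4: (-1)^4×C(4,4)×0^13 = 0
Total = 60780720

Number of surjections = 60780720


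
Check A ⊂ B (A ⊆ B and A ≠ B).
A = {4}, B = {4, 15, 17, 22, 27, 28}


A ⊂ B requires: A ⊆ B AND A ≠ B.
A ⊆ B? Yes
A = B? No
A ⊂ B: Yes (A is a proper subset of B)

Yes, A ⊂ B


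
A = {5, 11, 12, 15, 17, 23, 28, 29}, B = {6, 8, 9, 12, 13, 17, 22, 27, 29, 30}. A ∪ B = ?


A ∪ B = all elements in A or B (or both)
A = {5, 11, 12, 15, 17, 23, 28, 29}
B = {6, 8, 9, 12, 13, 17, 22, 27, 29, 30}
A ∪ B = {5, 6, 8, 9, 11, 12, 13, 15, 17, 22, 23, 27, 28, 29, 30}

A ∪ B = {5, 6, 8, 9, 11, 12, 13, 15, 17, 22, 23, 27, 28, 29, 30}


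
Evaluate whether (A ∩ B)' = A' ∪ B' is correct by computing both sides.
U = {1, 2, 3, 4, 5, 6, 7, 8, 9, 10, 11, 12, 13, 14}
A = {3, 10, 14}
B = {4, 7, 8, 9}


LHS: A ∩ B = ∅
(A ∩ B)' = U \ (A ∩ B) = {1, 2, 3, 4, 5, 6, 7, 8, 9, 10, 11, 12, 13, 14}
A' = {1, 2, 4, 5, 6, 7, 8, 9, 11, 12, 13}, B' = {1, 2, 3, 5, 6, 10, 11, 12, 13, 14}
Claimed RHS: A' ∪ B' = {1, 2, 3, 4, 5, 6, 7, 8, 9, 10, 11, 12, 13, 14}
Identity is VALID: LHS = RHS = {1, 2, 3, 4, 5, 6, 7, 8, 9, 10, 11, 12, 13, 14} ✓

Identity is valid. (A ∩ B)' = A' ∪ B' = {1, 2, 3, 4, 5, 6, 7, 8, 9, 10, 11, 12, 13, 14}


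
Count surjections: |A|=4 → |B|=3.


n = |A| = 4, k = |B| = 3. Surjections via inclusion-exclusion:
S(n,k) = Σ(-1)^i × C(k,i) × (k-i)^n, i=0 to k
i=0: (-1)^0×C(3,0)×3^4 = 81
i=1: (-1)^1×C(3,1)×2^4 = -48
i=2: (-1)^2×C(3,2)×1^4 = 3
i=3: (-1)^3×C(3,3)×0^4 = 0
Total = 36

Number of surjections = 36


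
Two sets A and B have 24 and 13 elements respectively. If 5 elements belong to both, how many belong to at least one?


|A ∪ B| = |A| + |B| - |A ∩ B|
= 24 + 13 - 5
= 32

|A ∪ B| = 32


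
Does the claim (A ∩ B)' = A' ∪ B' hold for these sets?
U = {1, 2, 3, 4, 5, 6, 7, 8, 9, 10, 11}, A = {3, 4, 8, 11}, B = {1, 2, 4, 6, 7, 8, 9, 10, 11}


LHS: A ∩ B = {4, 8, 11}
(A ∩ B)' = U \ (A ∩ B) = {1, 2, 3, 5, 6, 7, 9, 10}
A' = {1, 2, 5, 6, 7, 9, 10}, B' = {3, 5}
Claimed RHS: A' ∪ B' = {1, 2, 3, 5, 6, 7, 9, 10}
Identity is VALID: LHS = RHS = {1, 2, 3, 5, 6, 7, 9, 10} ✓

Identity is valid. (A ∩ B)' = A' ∪ B' = {1, 2, 3, 5, 6, 7, 9, 10}


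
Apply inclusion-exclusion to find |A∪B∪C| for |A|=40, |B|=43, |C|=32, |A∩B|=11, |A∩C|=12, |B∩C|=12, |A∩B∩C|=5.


|A∪B∪C| = |A|+|B|+|C| - |A∩B|-|A∩C|-|B∩C| + |A∩B∩C|
= 40+43+32 - 11-12-12 + 5
= 115 - 35 + 5
= 85

|A ∪ B ∪ C| = 85


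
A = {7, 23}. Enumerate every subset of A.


|A| = 2, so |P(A)| = 2^2 = 4
Enumerate subsets by cardinality (0 to 2):
∅, {7}, {23}, {7, 23}

P(A) has 4 subsets: ∅, {7}, {23}, {7, 23}


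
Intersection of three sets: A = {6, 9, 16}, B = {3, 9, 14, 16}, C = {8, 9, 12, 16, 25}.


A ∩ B = {9, 16}
(A ∩ B) ∩ C = {9, 16}

A ∩ B ∩ C = {9, 16}


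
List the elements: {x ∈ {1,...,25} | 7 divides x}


Checking each candidate:
Condition: multiples of 7 in {1,...,25}
Result = {7, 14, 21}

{7, 14, 21}


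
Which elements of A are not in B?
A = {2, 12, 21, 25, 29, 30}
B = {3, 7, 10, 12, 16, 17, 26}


A \ B = elements in A but not in B
A = {2, 12, 21, 25, 29, 30}
B = {3, 7, 10, 12, 16, 17, 26}
Remove from A any elements in B
A \ B = {2, 21, 25, 29, 30}

A \ B = {2, 21, 25, 29, 30}


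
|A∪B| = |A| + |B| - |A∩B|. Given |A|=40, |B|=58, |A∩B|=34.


|A ∪ B| = |A| + |B| - |A ∩ B|
= 40 + 58 - 34
= 64

|A ∪ B| = 64


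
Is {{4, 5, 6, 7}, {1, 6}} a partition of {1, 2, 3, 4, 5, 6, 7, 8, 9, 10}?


A partition requires: (1) non-empty parts, (2) pairwise disjoint, (3) union = U
Parts: {4, 5, 6, 7}, {1, 6}
Union of parts: {1, 4, 5, 6, 7}
U = {1, 2, 3, 4, 5, 6, 7, 8, 9, 10}
All non-empty? True
Pairwise disjoint? False
Covers U? False

No, not a valid partition


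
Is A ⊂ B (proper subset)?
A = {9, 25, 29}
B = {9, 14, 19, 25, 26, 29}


A ⊂ B requires: A ⊆ B AND A ≠ B.
A ⊆ B? Yes
A = B? No
A ⊂ B: Yes (A is a proper subset of B)

Yes, A ⊂ B


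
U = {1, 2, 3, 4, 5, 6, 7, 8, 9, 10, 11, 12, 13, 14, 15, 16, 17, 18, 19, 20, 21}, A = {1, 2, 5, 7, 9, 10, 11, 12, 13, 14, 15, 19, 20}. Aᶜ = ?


Aᶜ = U \ A = elements in U but not in A
U = {1, 2, 3, 4, 5, 6, 7, 8, 9, 10, 11, 12, 13, 14, 15, 16, 17, 18, 19, 20, 21}
A = {1, 2, 5, 7, 9, 10, 11, 12, 13, 14, 15, 19, 20}
Aᶜ = {3, 4, 6, 8, 16, 17, 18, 21}

Aᶜ = {3, 4, 6, 8, 16, 17, 18, 21}


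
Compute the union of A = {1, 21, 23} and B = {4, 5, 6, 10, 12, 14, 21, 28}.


A ∪ B = all elements in A or B (or both)
A = {1, 21, 23}
B = {4, 5, 6, 10, 12, 14, 21, 28}
A ∪ B = {1, 4, 5, 6, 10, 12, 14, 21, 23, 28}

A ∪ B = {1, 4, 5, 6, 10, 12, 14, 21, 23, 28}


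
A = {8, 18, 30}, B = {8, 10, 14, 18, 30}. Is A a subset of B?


A ⊆ B means every element of A is in B.
All elements of A are in B.
So A ⊆ B.

Yes, A ⊆ B


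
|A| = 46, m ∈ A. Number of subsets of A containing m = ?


Subsets of A containing m correspond to subsets of A \ {m}, which has 45 elements.
Count = 2^(n-1) = 2^45
= 35184372088832

Number of subsets containing m = 35184372088832


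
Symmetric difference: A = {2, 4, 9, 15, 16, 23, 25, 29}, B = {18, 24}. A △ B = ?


A △ B = (A \ B) ∪ (B \ A) = elements in exactly one of A or B
A \ B = {2, 4, 9, 15, 16, 23, 25, 29}
B \ A = {18, 24}
A △ B = {2, 4, 9, 15, 16, 18, 23, 24, 25, 29}

A △ B = {2, 4, 9, 15, 16, 18, 23, 24, 25, 29}


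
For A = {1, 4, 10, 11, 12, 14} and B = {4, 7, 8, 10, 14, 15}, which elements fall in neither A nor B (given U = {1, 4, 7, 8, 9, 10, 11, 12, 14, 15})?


A = {1, 4, 10, 11, 12, 14}
B = {4, 7, 8, 10, 14, 15}
Region: in neither A nor B (given U = {1, 4, 7, 8, 9, 10, 11, 12, 14, 15})
Elements: {9}

Elements in neither A nor B (given U = {1, 4, 7, 8, 9, 10, 11, 12, 14, 15}): {9}


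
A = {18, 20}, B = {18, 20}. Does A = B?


Two sets are equal iff they have exactly the same elements.
A = {18, 20}
B = {18, 20}
Same elements → A = B

Yes, A = B


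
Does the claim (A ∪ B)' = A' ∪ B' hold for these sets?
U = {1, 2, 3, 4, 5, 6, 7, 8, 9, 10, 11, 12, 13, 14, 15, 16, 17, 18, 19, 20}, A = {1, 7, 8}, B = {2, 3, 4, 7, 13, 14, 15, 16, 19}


LHS: A ∪ B = {1, 2, 3, 4, 7, 8, 13, 14, 15, 16, 19}
(A ∪ B)' = U \ (A ∪ B) = {5, 6, 9, 10, 11, 12, 17, 18, 20}
A' = {2, 3, 4, 5, 6, 9, 10, 11, 12, 13, 14, 15, 16, 17, 18, 19, 20}, B' = {1, 5, 6, 8, 9, 10, 11, 12, 17, 18, 20}
Claimed RHS: A' ∪ B' = {1, 2, 3, 4, 5, 6, 8, 9, 10, 11, 12, 13, 14, 15, 16, 17, 18, 19, 20}
Identity is INVALID: LHS = {5, 6, 9, 10, 11, 12, 17, 18, 20} but the RHS claimed here equals {1, 2, 3, 4, 5, 6, 8, 9, 10, 11, 12, 13, 14, 15, 16, 17, 18, 19, 20}. The correct form is (A ∪ B)' = A' ∩ B'.

Identity is invalid: (A ∪ B)' = {5, 6, 9, 10, 11, 12, 17, 18, 20} but A' ∪ B' = {1, 2, 3, 4, 5, 6, 8, 9, 10, 11, 12, 13, 14, 15, 16, 17, 18, 19, 20}. The correct De Morgan law is (A ∪ B)' = A' ∩ B'.


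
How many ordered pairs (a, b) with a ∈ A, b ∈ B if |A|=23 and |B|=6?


|A × B| = |A| × |B|
= 23 × 6
= 138

|A × B| = 138


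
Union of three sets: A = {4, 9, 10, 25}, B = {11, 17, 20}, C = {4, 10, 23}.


A ∪ B = {4, 9, 10, 11, 17, 20, 25}
(A ∪ B) ∪ C = {4, 9, 10, 11, 17, 20, 23, 25}

A ∪ B ∪ C = {4, 9, 10, 11, 17, 20, 23, 25}


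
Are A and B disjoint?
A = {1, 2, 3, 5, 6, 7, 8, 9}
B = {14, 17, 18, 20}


Disjoint means A ∩ B = ∅.
A ∩ B = ∅
A ∩ B = ∅, so A and B are disjoint.

Yes, A and B are disjoint


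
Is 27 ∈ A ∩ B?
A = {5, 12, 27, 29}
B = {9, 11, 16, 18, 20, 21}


A = {5, 12, 27, 29}, B = {9, 11, 16, 18, 20, 21}
A ∩ B = elements in both A and B
A ∩ B = ∅
Checking if 27 ∈ A ∩ B
27 is not in A ∩ B → False

27 ∉ A ∩ B


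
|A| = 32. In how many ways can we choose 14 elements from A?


C(n,k) = n! / (k!(n-k)!)
C(32,14) = 32! / (14!18!)
= 471435600

C(32,14) = 471435600


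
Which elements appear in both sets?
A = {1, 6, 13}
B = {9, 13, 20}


A ∩ B = elements in both A and B
A = {1, 6, 13}
B = {9, 13, 20}
A ∩ B = {13}

A ∩ B = {13}


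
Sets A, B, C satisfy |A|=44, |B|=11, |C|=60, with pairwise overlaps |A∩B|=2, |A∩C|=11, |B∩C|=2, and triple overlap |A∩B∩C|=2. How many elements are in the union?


|A∪B∪C| = |A|+|B|+|C| - |A∩B|-|A∩C|-|B∩C| + |A∩B∩C|
= 44+11+60 - 2-11-2 + 2
= 115 - 15 + 2
= 102

|A ∪ B ∪ C| = 102


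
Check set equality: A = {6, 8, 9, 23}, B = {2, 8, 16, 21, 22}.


Two sets are equal iff they have exactly the same elements.
A = {6, 8, 9, 23}
B = {2, 8, 16, 21, 22}
Differences: {2, 6, 9, 16, 21, 22, 23}
A ≠ B

No, A ≠ B


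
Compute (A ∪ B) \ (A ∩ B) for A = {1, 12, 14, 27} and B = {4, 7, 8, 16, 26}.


A △ B = (A \ B) ∪ (B \ A) = elements in exactly one of A or B
A \ B = {1, 12, 14, 27}
B \ A = {4, 7, 8, 16, 26}
A △ B = {1, 4, 7, 8, 12, 14, 16, 26, 27}

A △ B = {1, 4, 7, 8, 12, 14, 16, 26, 27}


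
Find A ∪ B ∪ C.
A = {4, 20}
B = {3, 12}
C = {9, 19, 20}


A ∪ B = {3, 4, 12, 20}
(A ∪ B) ∪ C = {3, 4, 9, 12, 19, 20}

A ∪ B ∪ C = {3, 4, 9, 12, 19, 20}


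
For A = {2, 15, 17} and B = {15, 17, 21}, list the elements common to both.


A ∩ B = elements in both A and B
A = {2, 15, 17}
B = {15, 17, 21}
A ∩ B = {15, 17}

A ∩ B = {15, 17}


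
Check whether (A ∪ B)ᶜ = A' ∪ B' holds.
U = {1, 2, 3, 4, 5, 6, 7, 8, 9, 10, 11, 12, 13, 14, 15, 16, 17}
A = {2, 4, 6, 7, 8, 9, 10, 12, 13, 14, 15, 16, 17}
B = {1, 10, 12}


LHS: A ∪ B = {1, 2, 4, 6, 7, 8, 9, 10, 12, 13, 14, 15, 16, 17}
(A ∪ B)' = U \ (A ∪ B) = {3, 5, 11}
A' = {1, 3, 5, 11}, B' = {2, 3, 4, 5, 6, 7, 8, 9, 11, 13, 14, 15, 16, 17}
Claimed RHS: A' ∪ B' = {1, 2, 3, 4, 5, 6, 7, 8, 9, 11, 13, 14, 15, 16, 17}
Identity is INVALID: LHS = {3, 5, 11} but the RHS claimed here equals {1, 2, 3, 4, 5, 6, 7, 8, 9, 11, 13, 14, 15, 16, 17}. The correct form is (A ∪ B)' = A' ∩ B'.

Identity is invalid: (A ∪ B)' = {3, 5, 11} but A' ∪ B' = {1, 2, 3, 4, 5, 6, 7, 8, 9, 11, 13, 14, 15, 16, 17}. The correct De Morgan law is (A ∪ B)' = A' ∩ B'.


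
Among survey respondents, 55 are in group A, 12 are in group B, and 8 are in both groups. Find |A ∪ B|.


|A ∪ B| = |A| + |B| - |A ∩ B|
= 55 + 12 - 8
= 59

|A ∪ B| = 59


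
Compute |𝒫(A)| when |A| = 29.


Number of subsets = 2^n
= 2^29
= 536870912

|P(A)| = 536870912


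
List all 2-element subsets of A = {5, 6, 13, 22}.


|A| = 4, so A has C(4,2) = 6 subsets of size 2.
Enumerate by choosing 2 elements from A at a time:
{5, 6}, {5, 13}, {5, 22}, {6, 13}, {6, 22}, {13, 22}

2-element subsets (6 total): {5, 6}, {5, 13}, {5, 22}, {6, 13}, {6, 22}, {13, 22}


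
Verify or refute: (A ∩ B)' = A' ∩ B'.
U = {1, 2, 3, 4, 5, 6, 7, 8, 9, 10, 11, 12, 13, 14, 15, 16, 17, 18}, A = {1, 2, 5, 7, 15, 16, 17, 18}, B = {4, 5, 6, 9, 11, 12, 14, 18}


LHS: A ∩ B = {5, 18}
(A ∩ B)' = U \ (A ∩ B) = {1, 2, 3, 4, 6, 7, 8, 9, 10, 11, 12, 13, 14, 15, 16, 17}
A' = {3, 4, 6, 8, 9, 10, 11, 12, 13, 14}, B' = {1, 2, 3, 7, 8, 10, 13, 15, 16, 17}
Claimed RHS: A' ∩ B' = {3, 8, 10, 13}
Identity is INVALID: LHS = {1, 2, 3, 4, 6, 7, 8, 9, 10, 11, 12, 13, 14, 15, 16, 17} but the RHS claimed here equals {3, 8, 10, 13}. The correct form is (A ∩ B)' = A' ∪ B'.

Identity is invalid: (A ∩ B)' = {1, 2, 3, 4, 6, 7, 8, 9, 10, 11, 12, 13, 14, 15, 16, 17} but A' ∩ B' = {3, 8, 10, 13}. The correct De Morgan law is (A ∩ B)' = A' ∪ B'.


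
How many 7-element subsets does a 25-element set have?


C(n,k) = n! / (k!(n-k)!)
C(25,7) = 25! / (7!18!)
= 480700

C(25,7) = 480700


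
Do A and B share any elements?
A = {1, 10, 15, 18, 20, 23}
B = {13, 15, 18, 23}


Disjoint means A ∩ B = ∅.
A ∩ B = {15, 18, 23}
A ∩ B ≠ ∅, so A and B are NOT disjoint.

Yes — A and B share the element(s) of A ∩ B = {15, 18, 23}, so they are not disjoint


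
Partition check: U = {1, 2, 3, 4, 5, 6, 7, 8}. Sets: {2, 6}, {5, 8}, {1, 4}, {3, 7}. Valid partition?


A partition requires: (1) non-empty parts, (2) pairwise disjoint, (3) union = U
Parts: {2, 6}, {5, 8}, {1, 4}, {3, 7}
Union of parts: {1, 2, 3, 4, 5, 6, 7, 8}
U = {1, 2, 3, 4, 5, 6, 7, 8}
All non-empty? True
Pairwise disjoint? True
Covers U? True

Yes, valid partition


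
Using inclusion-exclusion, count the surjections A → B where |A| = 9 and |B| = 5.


n = |A| = 9, k = |B| = 5. Surjections via inclusion-exclusion:
S(n,k) = Σ(-1)^i × C(k,i) × (k-i)^n, i=0 to k
i=0: (-1)^0×C(5,0)×5^9 = 1953125
i=1: (-1)^1×C(5,1)×4^9 = -1310720
i=2: (-1)^2×C(5,2)×3^9 = 196830
i=3: (-1)^3×C(5,3)×2^9 = -5120
i=4: (-1)^4×C(5,4)×1^9 = 5
i=5: (-1)^5×C(5,5)×0^9 = 0
Total = 834120

Number of surjections = 834120


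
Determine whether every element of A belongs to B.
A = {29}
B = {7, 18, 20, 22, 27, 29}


A ⊆ B means every element of A is in B.
All elements of A are in B.
So A ⊆ B.

Yes, A ⊆ B


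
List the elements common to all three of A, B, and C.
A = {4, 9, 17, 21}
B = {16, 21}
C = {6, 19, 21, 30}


A ∩ B = {21}
(A ∩ B) ∩ C = {21}

A ∩ B ∩ C = {21}


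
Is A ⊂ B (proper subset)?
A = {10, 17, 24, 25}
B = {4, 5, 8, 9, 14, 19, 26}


A ⊂ B requires: A ⊆ B AND A ≠ B.
A ⊆ B? No
A ⊄ B, so A is not a proper subset.

No, A is not a proper subset of B


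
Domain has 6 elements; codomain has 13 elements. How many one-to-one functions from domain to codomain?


An injection sends each of |A| = 6 inputs to a distinct output in B.
# injections = |B|·(|B|-1)·…·(|B|-|A|+1) = 13! / (13 - 6)!
= 13 × 12 × 11 × 10 × 9 × 8
= 1235520

Number of injections = 1235520


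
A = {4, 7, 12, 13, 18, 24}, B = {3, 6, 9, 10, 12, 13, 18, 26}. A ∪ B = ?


A ∪ B = all elements in A or B (or both)
A = {4, 7, 12, 13, 18, 24}
B = {3, 6, 9, 10, 12, 13, 18, 26}
A ∪ B = {3, 4, 6, 7, 9, 10, 12, 13, 18, 24, 26}

A ∪ B = {3, 4, 6, 7, 9, 10, 12, 13, 18, 24, 26}


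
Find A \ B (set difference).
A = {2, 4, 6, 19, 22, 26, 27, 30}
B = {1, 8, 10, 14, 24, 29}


A \ B = elements in A but not in B
A = {2, 4, 6, 19, 22, 26, 27, 30}
B = {1, 8, 10, 14, 24, 29}
Remove from A any elements in B
A \ B = {2, 4, 6, 19, 22, 26, 27, 30}

A \ B = {2, 4, 6, 19, 22, 26, 27, 30}
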